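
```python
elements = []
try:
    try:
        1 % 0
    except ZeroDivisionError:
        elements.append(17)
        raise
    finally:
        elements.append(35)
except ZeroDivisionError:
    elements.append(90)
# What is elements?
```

Step-by-step execution trace:
1. Inner try: `1 % 0` raises ZeroDivisionError.
2. Inner `except ZeroDivisionError` matches → `elements.append(17)` → elements = [17].
3. bare `raise` re-raises ZeroDivisionError.
4. Inner `finally` runs during unwinding: `elements.append(35)` → elements = [17, 35].
5. Outer `except ZeroDivisionError` matches → `elements.append(90)` → elements = [17, 35, 90].
Result: [17, 35, 90]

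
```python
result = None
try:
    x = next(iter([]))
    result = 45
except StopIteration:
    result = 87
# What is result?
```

Step-by-step execution trace:
1. `x = next(iter([]))` raises StopIteration.
2. `result = 45` is not reached.
3. `except StopIteration` matches → result = 87.
Result: 87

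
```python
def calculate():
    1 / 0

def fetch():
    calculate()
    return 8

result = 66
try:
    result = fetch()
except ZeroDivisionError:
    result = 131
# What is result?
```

Step-by-step execution trace:
1. result starts at 66.
2. try: `fetch()` calls `calculate()`.
3. `calculate()` evaluates `1 / 0`, which raises ZeroDivisionError; it propagates through fetch (uncaught).
4. `return 8` in fetch is not reached; the assignment to result does not complete.
5. `except ZeroDivisionError` matches → result = 131.
Result: 131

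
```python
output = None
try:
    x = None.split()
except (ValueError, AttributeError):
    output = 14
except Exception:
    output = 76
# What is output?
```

Step-by-step execution trace:
1. `x = None.split()` raises AttributeError.
2. `except (ValueError, AttributeError)` matches (AttributeError is in the tuple) → output = 14.
3. `except Exception` is not reached.
Result: 14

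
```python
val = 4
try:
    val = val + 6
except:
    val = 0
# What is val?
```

Step-by-step execution trace:
1. val starts at 4.
2. try: `val = val + 6` → val = 10. No exception raised.
3. `except` is skipped.
Result: 10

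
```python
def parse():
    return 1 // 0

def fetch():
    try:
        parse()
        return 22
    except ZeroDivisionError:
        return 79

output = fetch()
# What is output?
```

Step-by-step execution trace:
1. `fetch()` calls `parse()`.
2. `parse()` evaluates `1 // 0`, which raises ZeroDivisionError; it propagates to the caller.
3. `return 22` is not reached.
4. `except ZeroDivisionError` in fetch matches → returns 79.
5. output = 79.
Result: 79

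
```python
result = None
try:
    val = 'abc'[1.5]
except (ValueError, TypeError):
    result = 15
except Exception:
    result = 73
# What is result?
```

Step-by-step execution trace:
1. `val = 'abc'[1.5]` raises TypeError.
2. `except (ValueError, TypeError)` matches (TypeError is in the tuple) → result = 15.
3. `except Exception` is not reached.
Result: 15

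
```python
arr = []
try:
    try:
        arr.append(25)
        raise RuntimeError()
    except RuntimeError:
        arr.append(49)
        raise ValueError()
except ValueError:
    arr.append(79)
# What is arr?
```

Step-by-step execution trace:
1. Inner try: `arr.append(25)` → arr = [25].
2. `raise RuntimeError()` raises RuntimeError.
3. Inner `except RuntimeError` matches → `arr.append(49)` → arr = [25, 49].
4. `raise ValueError()` raises ValueError; propagates to outer try.
5. Outer `except ValueError` matches → `arr.append(79)` → arr = [25, 49, 79].
Result: [25, 49, 79]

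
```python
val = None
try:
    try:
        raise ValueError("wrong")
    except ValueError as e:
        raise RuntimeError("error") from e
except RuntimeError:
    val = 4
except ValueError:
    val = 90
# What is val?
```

Step-by-step execution trace:
1. Inner try raises ValueError; inner `except ValueError as e` catches it.
2. `raise RuntimeError(...) from e` raises RuntimeError (ValueError is attached as __cause__, but only RuntimeError is active).
3. Outer `except RuntimeError` matches → val = 4.
4. `except ValueError` is not reached.
Result: 4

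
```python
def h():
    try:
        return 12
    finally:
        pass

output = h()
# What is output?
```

Step-by-step execution trace:
1. `h()` enters try: `return 12` sets pending return value 12.
2. Before returning, `finally: pass` runs (no effect).
3. h() returns 12 → output = 12.
Result: 12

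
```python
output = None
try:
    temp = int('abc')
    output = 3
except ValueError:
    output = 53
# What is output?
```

Step-by-step execution trace:
1. `temp = int('abc')` raises ValueError.
2. `output = 3` is not reached.
3. `except ValueError` matches → output = 53.
Result: 53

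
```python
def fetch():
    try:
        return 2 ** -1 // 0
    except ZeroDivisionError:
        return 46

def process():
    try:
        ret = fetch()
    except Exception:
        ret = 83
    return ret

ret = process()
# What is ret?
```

Step-by-step execution trace:
1. `process()` calls `fetch()`.
2. In fetch: `2 ** -1 // 0` raises ZeroDivisionError; `except ZeroDivisionError` catches it → returns 46.
3. In process: `ret = fetch()` → ret = 46. No exception reaches process.
4. `except Exception` is skipped; process returns 46.
5. ret = 46.
Result: 46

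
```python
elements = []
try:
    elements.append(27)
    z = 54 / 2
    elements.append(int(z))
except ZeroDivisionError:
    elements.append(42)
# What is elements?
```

Step-by-step execution trace:
1. try: `elements.append(27)` → elements = [27].
2. `z = 54 / 2` → z = 27.0. No exception raised.
3. `elements.append(int(z))` → elements = [27, 27].
4. `except ZeroDivisionError` is skipped (no exception was raised).
Result: [27, 27]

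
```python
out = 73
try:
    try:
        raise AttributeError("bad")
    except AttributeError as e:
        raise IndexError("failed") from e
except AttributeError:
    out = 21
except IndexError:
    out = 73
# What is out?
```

Step-by-step execution trace:
1. Inner try raises AttributeError; inner `except AttributeError as e` catches it.
2. `raise IndexError(...) from e` raises IndexError (AttributeError is attached as __cause__, but only IndexError is active).
3. Outer `except AttributeError` does not match IndexError; skipped.
4. Outer `except IndexError` matches → out = 73.
Result: 73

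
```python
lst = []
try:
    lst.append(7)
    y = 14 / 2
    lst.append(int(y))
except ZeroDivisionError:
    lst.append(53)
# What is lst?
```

Step-by-step execution trace:
1. try: `lst.append(7)` → lst = [7].
2. `y = 14 / 2` → y = 7.0. No exception raised.
3. `lst.append(int(y))` → lst = [7, 7].
4. `except ZeroDivisionError` is skipped (no exception was raised).
Result: [7, 7]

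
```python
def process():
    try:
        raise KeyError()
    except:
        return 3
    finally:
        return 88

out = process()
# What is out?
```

Step-by-step execution trace:
1. `process()` enters try: `raise KeyError()` raises KeyError.
2. bare `except` matches → `return 3` sets pending return value 3.
3. Before returning, `finally: return 88` runs and overrides the pending return.
4. process() returns 88 → out = 88.
Result: 88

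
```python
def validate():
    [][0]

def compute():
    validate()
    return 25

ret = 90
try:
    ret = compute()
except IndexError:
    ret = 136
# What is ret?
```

Step-by-step execution trace:
1. ret starts at 90.
2. try: `compute()` calls `validate()`.
3. `validate()` evaluates `[][0]`, which raises IndexError; it propagates through compute (uncaught).
4. `return 25` in compute is not reached; the assignment to ret does not complete.
5. `except IndexError` matches → ret = 136.
Result: 136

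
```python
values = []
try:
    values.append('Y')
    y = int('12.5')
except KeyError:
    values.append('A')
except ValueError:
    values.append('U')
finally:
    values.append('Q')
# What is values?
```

Step-by-step execution trace:
1. try: `values.append('Y')` → values = ['Y'].
2. `y = int('12.5')` raises ValueError.
3. `except KeyError` does not match ValueError; skipped.
4. `except ValueError` matches → `values.append('U')` → values = ['Y', 'U'].
5. finally always runs: `values.append('Q')` → values = ['Y', 'U', 'Q'].
Result: ['Y', 'U', 'Q']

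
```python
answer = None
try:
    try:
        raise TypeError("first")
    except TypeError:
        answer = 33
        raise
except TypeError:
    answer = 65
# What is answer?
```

Step-by-step execution trace:
1. Inner try: `raise TypeError("first")` raises TypeError.
2. Inner `except TypeError` matches → answer = 33.
3. bare `raise` re-raises the same TypeError.
4. Outer `except TypeError` matches → answer = 65.
Result: 65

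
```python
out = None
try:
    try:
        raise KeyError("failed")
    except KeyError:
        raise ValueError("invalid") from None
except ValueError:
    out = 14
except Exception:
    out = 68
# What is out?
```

Step-by-step execution trace:
1. Inner try raises KeyError; inner `except KeyError` catches it.
2. `raise ValueError(...) from None` raises ValueError (from None suppresses __context__, but the active exception is still ValueError).
3. Outer `except ValueError` matches → out = 14.
4. `except Exception` is not reached.
Result: 14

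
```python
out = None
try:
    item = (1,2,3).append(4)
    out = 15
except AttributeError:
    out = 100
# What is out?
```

Step-by-step execution trace:
1. `item = (1,2,3).append(4)` raises AttributeError.
2. `out = 15` is not reached.
3. `except AttributeError` matches → out = 100.
Result: 100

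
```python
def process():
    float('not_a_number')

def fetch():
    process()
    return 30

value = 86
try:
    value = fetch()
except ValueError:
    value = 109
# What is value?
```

Step-by-step execution trace:
1. value starts at 86.
2. try: `fetch()` calls `process()`.
3. `process()` evaluates `float('not_a_number')`, which raises ValueError; it propagates through fetch (uncaught).
4. `return 30` in fetch is not reached; the assignment to value does not complete.
5. `except ValueError` matches → value = 109.
Result: 109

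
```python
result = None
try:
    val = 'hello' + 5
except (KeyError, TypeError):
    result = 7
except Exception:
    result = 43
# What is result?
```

Step-by-step execution trace:
1. `val = 'hello' + 5` raises TypeError.
2. `except (KeyError, TypeError)` matches (TypeError is in the tuple) → result = 7.
3. `except Exception` is not reached.
Result: 7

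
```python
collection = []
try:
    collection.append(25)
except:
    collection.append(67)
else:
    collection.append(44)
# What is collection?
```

Step-by-step execution trace:
1. try: `collection.append(25)` → collection = [25]. No exception raised.
2. `except` is skipped.
3. `else` runs (try completed without exception): `collection.append(44)` → collection = [25, 44].
Result: [25, 44]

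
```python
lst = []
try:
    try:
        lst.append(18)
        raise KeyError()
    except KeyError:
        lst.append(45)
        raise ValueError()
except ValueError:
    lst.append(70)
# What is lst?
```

Step-by-step execution trace:
1. Inner try: `lst.append(18)` → lst = [18].
2. `raise KeyError()` raises KeyError.
3. Inner `except KeyError` matches → `lst.append(45)` → lst = [18, 45].
4. `raise ValueError()` raises ValueError; propagates to outer try.
5. Outer `except ValueError` matches → `lst.append(70)` → lst = [18, 45, 70].
Result: [18, 45, 70]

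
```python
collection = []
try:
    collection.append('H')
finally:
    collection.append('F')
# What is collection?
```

Step-by-step execution trace:
1. try: `collection.append('H')` → collection = ['H'].
2. The try body completes without raising.
3. finally always runs: `collection.append('F')` → collection = ['H', 'F'].
Result: ['H', 'F']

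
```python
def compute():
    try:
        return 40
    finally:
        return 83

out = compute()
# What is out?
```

Step-by-step execution trace:
1. `compute()` enters try: `return 40` sets pending return value 40.
2. Before returning, `finally: return 83` runs and overrides the pending return.
3. compute() returns 83 → out = 83.
Result: 83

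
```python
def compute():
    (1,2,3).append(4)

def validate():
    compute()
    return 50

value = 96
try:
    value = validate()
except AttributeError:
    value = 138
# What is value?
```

Step-by-step execution trace:
1. value starts at 96.
2. try: `validate()` calls `compute()`.
3. `compute()` evaluates `(1,2,3).append(4)`, which raises AttributeError; it propagates through validate (uncaught).
4. `return 50` in validate is not reached; the assignment to value does not complete.
5. `except AttributeError` matches → value = 138.
Result: 138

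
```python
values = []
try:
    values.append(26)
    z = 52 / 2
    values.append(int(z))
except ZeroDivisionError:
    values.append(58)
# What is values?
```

Step-by-step execution trace:
1. try: `values.append(26)` → values = [26].
2. `z = 52 / 2` → z = 26.0. No exception raised.
3. `values.append(int(z))` → values = [26, 26].
4. `except ZeroDivisionError` is skipped (no exception was raised).
Result: [26, 26]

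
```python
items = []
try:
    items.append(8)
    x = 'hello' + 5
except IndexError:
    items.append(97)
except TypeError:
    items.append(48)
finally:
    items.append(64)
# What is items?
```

Step-by-step execution trace:
1. try: `items.append(8)` → items = [8].
2. `x = 'hello' + 5` raises TypeError.
3. `except IndexError` does not match TypeError; skipped.
4. `except TypeError` matches → `items.append(48)` → items = [8, 48].
5. finally always runs: `items.append(64)` → items = [8, 48, 64].
Result: [8, 48, 64]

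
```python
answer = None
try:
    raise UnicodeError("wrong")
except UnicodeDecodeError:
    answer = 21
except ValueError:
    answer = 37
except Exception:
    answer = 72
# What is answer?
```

Step-by-step execution trace:
1. `raise UnicodeError(...)` raises UnicodeError.
2. `except UnicodeDecodeError` does not match (UnicodeError is not a subclass of UnicodeDecodeError); skipped.
3. `except ValueError` matches (UnicodeError is a subclass of ValueError) → answer = 37.
4. `except Exception` is not reached.
Result: 37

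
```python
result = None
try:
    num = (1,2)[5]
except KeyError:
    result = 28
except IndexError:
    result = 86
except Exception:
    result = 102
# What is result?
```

Step-by-step execution trace:
1. `num = (1,2)[5]` raises IndexError.
2. `except KeyError` does not match IndexError; skipped.
3. `except IndexError` matches → result = 86.
4. Remaining except clauses are skipped.
Result: 86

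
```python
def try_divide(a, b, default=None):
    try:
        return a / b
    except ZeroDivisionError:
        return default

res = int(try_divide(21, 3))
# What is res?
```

Step-by-step execution trace:
1. `try_divide(21, 3)` enters try: `return 21 / 3` → returns 7.0. No exception raised.
2. `except ZeroDivisionError` is skipped.
3. `int(7.0)` → 7 → res = 7.
Result: 7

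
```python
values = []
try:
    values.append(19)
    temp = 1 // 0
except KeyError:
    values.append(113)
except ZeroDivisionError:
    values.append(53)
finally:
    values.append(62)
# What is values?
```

Step-by-step execution trace:
1. try: `values.append(19)` → values = [19].
2. `temp = 1 // 0` raises ZeroDivisionError.
3. `except KeyError` does not match ZeroDivisionError; skipped.
4. `except ZeroDivisionError` matches → `values.append(53)` → values = [19, 53].
5. finally always runs: `values.append(62)` → values = [19, 53, 62].
Result: [19, 53, 62]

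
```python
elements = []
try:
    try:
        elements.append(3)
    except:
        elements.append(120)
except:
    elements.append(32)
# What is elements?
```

Step-by-step execution trace:
1. Inner try: `elements.append(3)` → elements = [3]. No exception raised.
2. Inner `except` is skipped.
3. Inner try completes normally; outer `except` is skipped.
Result: [3]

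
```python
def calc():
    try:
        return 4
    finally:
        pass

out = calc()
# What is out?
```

Step-by-step execution trace:
1. `calc()` enters try: `return 4` sets pending return value 4.
2. Before returning, `finally: pass` runs (no effect).
3. calc() returns 4 → out = 4.
Result: 4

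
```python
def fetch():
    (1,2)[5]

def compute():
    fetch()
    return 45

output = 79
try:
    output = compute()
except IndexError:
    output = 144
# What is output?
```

Step-by-step execution trace:
1. output starts at 79.
2. try: `compute()` calls `fetch()`.
3. `fetch()` evaluates `(1,2)[5]`, which raises IndexError; it propagates through compute (uncaught).
4. `return 45` in compute is not reached; the assignment to output does not complete.
5. `except IndexError` matches → output = 144.
Result: 144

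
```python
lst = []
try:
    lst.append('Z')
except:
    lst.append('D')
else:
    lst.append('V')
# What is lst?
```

Step-by-step execution trace:
1. try: `lst.append('Z')` → lst = ['Z']. No exception raised.
2. `except` is skipped.
3. `else` runs (try completed without exception): `lst.append('V')` → lst = ['Z', 'V'].
Result: ['Z', 'V']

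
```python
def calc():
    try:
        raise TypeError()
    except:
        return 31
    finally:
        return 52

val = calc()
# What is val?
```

Step-by-step execution trace:
1. `calc()` enters try: `raise TypeError()` raises TypeError.
2. bare `except` matches → `return 31` sets pending return value 31.
3. Before returning, `finally: return 52` runs and overrides the pending return.
4. calc() returns 52 → val = 52.
Result: 52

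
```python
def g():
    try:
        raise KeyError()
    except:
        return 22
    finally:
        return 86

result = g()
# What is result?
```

Step-by-step execution trace:
1. `g()` enters try: `raise KeyError()` raises KeyError.
2. bare `except` matches → `return 22` sets pending return value 22.
3. Before returning, `finally: return 86` runs and overrides the pending return.
4. g() returns 86 → result = 86.
Result: 86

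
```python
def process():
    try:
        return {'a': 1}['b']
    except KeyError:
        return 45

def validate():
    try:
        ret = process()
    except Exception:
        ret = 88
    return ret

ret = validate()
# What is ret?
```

Step-by-step execution trace:
1. `validate()` calls `process()`.
2. In process: `{'a': 1}['b']` raises KeyError; `except KeyError` catches it → returns 45.
3. In validate: `ret = process()` → ret = 45. No exception reaches validate.
4. `except Exception` is skipped; validate returns 45.
5. ret = 45.
Result: 45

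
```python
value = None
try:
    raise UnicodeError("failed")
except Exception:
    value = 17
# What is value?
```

Step-by-step execution trace:
1. `raise UnicodeError(...)` raises UnicodeError.
2. `except Exception` matches (UnicodeError is a subclass of Exception) → value = 17.
Result: 17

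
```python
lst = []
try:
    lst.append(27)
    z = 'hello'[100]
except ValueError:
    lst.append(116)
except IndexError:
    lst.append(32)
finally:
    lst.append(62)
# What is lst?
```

Step-by-step execution trace:
1. try: `lst.append(27)` → lst = [27].
2. `z = 'hello'[100]` raises IndexError.
3. `except ValueError` does not match IndexError; skipped.
4. `except IndexError` matches → `lst.append(32)` → lst = [27, 32].
5. finally always runs: `lst.append(62)` → lst = [27, 32, 62].
Result: [27, 32, 62]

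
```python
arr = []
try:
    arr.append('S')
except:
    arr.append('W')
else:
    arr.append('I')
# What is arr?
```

Step-by-step execution trace:
1. try: `arr.append('S')` → arr = ['S']. No exception raised.
2. `except` is skipped.
3. `else` runs (try completed without exception): `arr.append('I')` → arr = ['S', 'I'].
Result: ['S', 'I']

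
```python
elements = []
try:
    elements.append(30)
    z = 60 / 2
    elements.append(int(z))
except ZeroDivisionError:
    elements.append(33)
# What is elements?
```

Step-by-step execution trace:
1. try: `elements.append(30)` → elements = [30].
2. `z = 60 / 2` → z = 30.0. No exception raised.
3. `elements.append(int(z))` → elements = [30, 30].
4. `except ZeroDivisionError` is skipped (no exception was raised).
Result: [30, 30]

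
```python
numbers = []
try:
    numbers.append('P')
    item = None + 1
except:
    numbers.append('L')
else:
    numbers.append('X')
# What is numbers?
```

Step-by-step execution trace:
1. try: `numbers.append('P')` → numbers = ['P'].
2. `item = None + 1` raises TypeError.
3. bare `except` matches → `numbers.append('L')` → numbers = ['P', 'L'].
4. `else` is skipped (an exception was raised).
Result: ['P', 'L']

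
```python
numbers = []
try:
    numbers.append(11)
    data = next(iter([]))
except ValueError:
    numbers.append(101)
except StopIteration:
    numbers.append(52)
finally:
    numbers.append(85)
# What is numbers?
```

Step-by-step execution trace:
1. try: `numbers.append(11)` → numbers = [11].
2. `data = next(iter([]))` raises StopIteration.
3. `except ValueError` does not match StopIteration; skipped.
4. `except StopIteration` matches → `numbers.append(52)` → numbers = [11, 52].
5. finally always runs: `numbers.append(85)` → numbers = [11, 52, 85].
Result: [11, 52, 85]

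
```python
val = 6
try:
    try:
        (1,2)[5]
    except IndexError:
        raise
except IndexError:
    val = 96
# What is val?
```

Step-by-step execution trace:
1. Inner try: `(1,2)[5]` raises IndexError.
2. Inner `except IndexError` matches; bare `raise` re-raises the same IndexError.
3. Outer `except IndexError` matches → val = 96.
Result: 96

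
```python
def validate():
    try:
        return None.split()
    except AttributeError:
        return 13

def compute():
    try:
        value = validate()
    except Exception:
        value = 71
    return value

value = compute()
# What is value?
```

Step-by-step execution trace:
1. `compute()` calls `validate()`.
2. In validate: `None.split()` raises AttributeError; `except AttributeError` catches it → returns 13.
3. In compute: `value = validate()` → value = 13. No exception reaches compute.
4. `except Exception` is skipped; compute returns 13.
5. value = 13.
Result: 13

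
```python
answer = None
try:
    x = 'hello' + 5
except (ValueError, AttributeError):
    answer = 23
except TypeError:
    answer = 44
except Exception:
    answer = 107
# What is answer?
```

Step-by-step execution trace:
1. `x = 'hello' + 5` raises TypeError.
2. `except (ValueError, AttributeError)` does not match TypeError; skipped.
3. `except TypeError` matches (exact type match) → answer = 44.
4. `except Exception` is not reached.
Result: 44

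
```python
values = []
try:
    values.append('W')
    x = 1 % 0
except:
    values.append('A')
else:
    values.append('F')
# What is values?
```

Step-by-step execution trace:
1. try: `values.append('W')` → values = ['W'].
2. `x = 1 % 0` raises ZeroDivisionError.
3. bare `except` matches → `values.append('A')` → values = ['W', 'A'].
4. `else` is skipped (an exception was raised).
Result: ['W', 'A']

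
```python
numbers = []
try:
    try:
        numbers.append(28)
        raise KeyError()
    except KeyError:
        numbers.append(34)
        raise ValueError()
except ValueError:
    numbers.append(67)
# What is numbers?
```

Step-by-step execution trace:
1. Inner try: `numbers.append(28)` → numbers = [28].
2. `raise KeyError()` raises KeyError.
3. Inner `except KeyError` matches → `numbers.append(34)` → numbers = [28, 34].
4. `raise ValueError()` raises ValueError; propagates to outer try.
5. Outer `except ValueError` matches → `numbers.append(67)` → numbers = [28, 34, 67].
Result: [28, 34, 67]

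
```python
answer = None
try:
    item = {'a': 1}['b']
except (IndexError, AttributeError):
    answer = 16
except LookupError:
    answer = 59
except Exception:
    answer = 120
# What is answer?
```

Step-by-step execution trace:
1. `item = {'a': 1}['b']` raises KeyError.
2. `except (IndexError, AttributeError)` does not match KeyError; skipped.
3. `except LookupError` matches (KeyError is a subclass of LookupError) → answer = 59.
4. `except Exception` is not reached.
Result: 59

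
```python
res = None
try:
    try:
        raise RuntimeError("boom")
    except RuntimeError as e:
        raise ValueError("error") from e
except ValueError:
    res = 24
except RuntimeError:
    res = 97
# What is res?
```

Step-by-step execution trace:
1. Inner try raises RuntimeError; inner `except RuntimeError as e` catches it.
2. `raise ValueError(...) from e` raises ValueError (RuntimeError is attached as __cause__, but only ValueError is active).
3. Outer `except ValueError` matches → res = 24.
4. `except RuntimeError` is not reached.
Result: 24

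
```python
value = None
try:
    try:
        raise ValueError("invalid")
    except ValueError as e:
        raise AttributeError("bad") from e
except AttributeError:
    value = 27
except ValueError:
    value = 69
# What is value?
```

Step-by-step execution trace:
1. Inner try raises ValueError; inner `except ValueError as e` catches it.
2. `raise AttributeError(...) from e` raises AttributeError (ValueError is attached as __cause__, but only AttributeError is active).
3. Outer `except AttributeError` matches → value = 27.
4. `except ValueError` is not reached.
Result: 27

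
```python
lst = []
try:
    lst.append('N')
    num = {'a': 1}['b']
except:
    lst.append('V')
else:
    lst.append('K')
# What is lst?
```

Step-by-step execution trace:
1. try: `lst.append('N')` → lst = ['N'].
2. `num = {'a': 1}['b']` raises KeyError.
3. bare `except` matches → `lst.append('V')` → lst = ['N', 'V'].
4. `else` is skipped (an exception was raised).
Result: ['N', 'V']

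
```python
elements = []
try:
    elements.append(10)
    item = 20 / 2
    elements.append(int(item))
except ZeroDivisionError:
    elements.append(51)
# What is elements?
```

Step-by-step execution trace:
1. try: `elements.append(10)` → elements = [10].
2. `item = 20 / 2` → item = 10.0. No exception raised.
3. `elements.append(int(item))` → elements = [10, 10].
4. `except ZeroDivisionError` is skipped (no exception was raised).
Result: [10, 10]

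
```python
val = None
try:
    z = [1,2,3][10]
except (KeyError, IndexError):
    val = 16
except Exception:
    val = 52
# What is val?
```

Step-by-step execution trace:
1. `z = [1,2,3][10]` raises IndexError.
2. `except (KeyError, IndexError)` matches (IndexError is in the tuple) → val = 16.
3. `except Exception` is not reached.
Result: 16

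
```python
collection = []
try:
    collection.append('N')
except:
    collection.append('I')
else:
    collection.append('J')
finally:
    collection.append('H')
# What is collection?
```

Step-by-step execution trace:
1. try: `collection.append('N')` → collection = ['N']. No exception raised.
2. `except` is skipped.
3. `else` runs: `collection.append('J')` → collection = ['N', 'J'].
4. `finally` always runs: `collection.append('H')` → collection = ['N', 'J', 'H'].
Result: ['N', 'J', 'H']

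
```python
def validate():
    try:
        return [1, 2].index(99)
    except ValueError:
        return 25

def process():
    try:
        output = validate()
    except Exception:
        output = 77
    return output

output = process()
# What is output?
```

Step-by-step execution trace:
1. `process()` calls `validate()`.
2. In validate: `[1, 2].index(99)` raises ValueError; `except ValueError` catches it → returns 25.
3. In process: `output = validate()` → output = 25. No exception reaches process.
4. `except Exception` is skipped; process returns 25.
5. output = 25.
Result: 25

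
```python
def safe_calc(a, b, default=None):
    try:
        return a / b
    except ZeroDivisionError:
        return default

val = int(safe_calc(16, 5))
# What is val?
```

Step-by-step execution trace:
1. `safe_calc(16, 5)` enters try: `return 16 / 5` → returns 3.2. No exception raised.
2. `except ZeroDivisionError` is skipped.
3. `int(3.2)` → 3 → val = 3.
Result: 3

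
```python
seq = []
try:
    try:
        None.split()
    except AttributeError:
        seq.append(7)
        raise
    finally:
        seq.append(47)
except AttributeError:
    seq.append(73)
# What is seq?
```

Step-by-step execution trace:
1. Inner try: `None.split()` raises AttributeError.
2. Inner `except AttributeError` matches → `seq.append(7)` → seq = [7].
3. bare `raise` re-raises AttributeError.
4. Inner `finally` runs during unwinding: `seq.append(47)` → seq = [7, 47].
5. Outer `except AttributeError` matches → `seq.append(73)` → seq = [7, 47, 73].
Result: [7, 47, 73]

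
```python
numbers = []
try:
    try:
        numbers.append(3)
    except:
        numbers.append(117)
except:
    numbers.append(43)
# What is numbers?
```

Step-by-step execution trace:
1. Inner try: `numbers.append(3)` → numbers = [3]. No exception raised.
2. Inner `except` is skipped.
3. Inner try completes normally; outer `except` is skipped.
Result: [3]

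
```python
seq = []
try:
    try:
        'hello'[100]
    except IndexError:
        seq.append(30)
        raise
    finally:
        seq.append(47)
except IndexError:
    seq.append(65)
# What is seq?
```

Step-by-step execution trace:
1. Inner try: `'hello'[100]` raises IndexError.
2. Inner `except IndexError` matches → `seq.append(30)` → seq = [30].
3. bare `raise` re-raises IndexError.
4. Inner `finally` runs during unwinding: `seq.append(47)` → seq = [30, 47].
5. Outer `except IndexError` matches → `seq.append(65)` → seq = [30, 47, 65].
Result: [30, 47, 65]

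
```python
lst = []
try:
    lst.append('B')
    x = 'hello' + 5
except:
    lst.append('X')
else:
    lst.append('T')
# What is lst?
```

Step-by-step execution trace:
1. try: `lst.append('B')` → lst = ['B'].
2. `x = 'hello' + 5` raises TypeError.
3. bare `except` matches → `lst.append('X')` → lst = ['B', 'X'].
4. `else` is skipped (an exception was raised).
Result: ['B', 'X']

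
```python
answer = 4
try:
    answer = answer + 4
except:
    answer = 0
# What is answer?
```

Step-by-step execution trace:
1. answer starts at 4.
2. try: `answer = answer + 4` → answer = 8. No exception raised.
3. `except` is skipped.
Result: 8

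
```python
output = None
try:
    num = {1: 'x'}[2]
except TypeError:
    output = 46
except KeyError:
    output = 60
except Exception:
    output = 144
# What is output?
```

Step-by-step execution trace:
1. `num = {1: 'x'}[2]` raises KeyError.
2. `except TypeError` does not match KeyError; skipped.
3. `except KeyError` matches → output = 60.
4. Remaining except clauses are skipped.
Result: 60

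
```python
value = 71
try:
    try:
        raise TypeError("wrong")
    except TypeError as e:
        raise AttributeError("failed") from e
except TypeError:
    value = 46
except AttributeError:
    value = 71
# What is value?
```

Step-by-step execution trace:
1. Inner try raises TypeError; inner `except TypeError as e` catches it.
2. `raise AttributeError(...) from e` raises AttributeError (TypeError is attached as __cause__, but only AttributeError is active).
3. Outer `except TypeError` does not match AttributeError; skipped.
4. Outer `except AttributeError` matches → value = 71.
Result: 71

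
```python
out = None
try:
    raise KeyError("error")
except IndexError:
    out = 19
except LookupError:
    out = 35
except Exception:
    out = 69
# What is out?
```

Step-by-step execution trace:
1. `raise KeyError(...)` raises KeyError.
2. `except IndexError` does not match (KeyError is not a subclass of IndexError); skipped.
3. `except LookupError` matches (KeyError is a subclass of LookupError) → out = 35.
4. `except Exception` is not reached.
Result: 35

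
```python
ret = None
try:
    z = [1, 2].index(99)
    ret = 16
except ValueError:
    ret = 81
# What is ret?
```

Step-by-step execution trace:
1. `z = [1, 2].index(99)` raises ValueError.
2. `ret = 16` is not reached.
3. `except ValueError` matches → ret = 81.
Result: 81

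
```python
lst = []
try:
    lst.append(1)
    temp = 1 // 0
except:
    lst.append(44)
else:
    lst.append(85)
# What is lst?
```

Step-by-step execution trace:
1. try: `lst.append(1)` → lst = [1].
2. `temp = 1 // 0` raises ZeroDivisionError.
3. bare `except` matches → `lst.append(44)` → lst = [1, 44].
4. `else` is skipped (an exception was raised).
Result: [1, 44]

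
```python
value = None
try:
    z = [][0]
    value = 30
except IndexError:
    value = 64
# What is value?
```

Step-by-step execution trace:
1. `z = [][0]` raises IndexError.
2. `value = 30` is not reached.
3. `except IndexError` matches → value = 64.
Result: 64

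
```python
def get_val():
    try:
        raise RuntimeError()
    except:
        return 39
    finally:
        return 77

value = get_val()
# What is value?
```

Step-by-step execution trace:
1. `get_val()` enters try: `raise RuntimeError()` raises RuntimeError.
2. bare `except` matches → `return 39` sets pending return value 39.
3. Before returning, `finally: return 77` runs and overrides the pending return.
4. get_val() returns 77 → value = 77.
Result: 77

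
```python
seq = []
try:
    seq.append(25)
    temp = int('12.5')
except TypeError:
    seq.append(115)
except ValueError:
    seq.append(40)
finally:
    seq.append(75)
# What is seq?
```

Step-by-step execution trace:
1. try: `seq.append(25)` → seq = [25].
2. `temp = int('12.5')` raises ValueError.
3. `except TypeError` does not match ValueError; skipped.
4. `except ValueError` matches → `seq.append(40)` → seq = [25, 40].
5. finally always runs: `seq.append(75)` → seq = [25, 40, 75].
Result: [25, 40, 75]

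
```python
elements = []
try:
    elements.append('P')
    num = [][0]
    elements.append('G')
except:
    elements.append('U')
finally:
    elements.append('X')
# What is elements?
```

Step-by-step execution trace:
1. try: `elements.append('P')` → elements = ['P'].
2. `num = [][0]` raises IndexError; `elements.append('G')` is not reached.
3. bare `except` matches → `elements.append('U')` → elements = ['P', 'U'].
4. finally always runs: `elements.append('X')` → elements = ['P', 'U', 'X'].
Result: ['P', 'U', 'X']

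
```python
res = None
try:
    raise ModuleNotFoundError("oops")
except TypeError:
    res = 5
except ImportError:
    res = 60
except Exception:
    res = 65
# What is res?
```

Step-by-step execution trace:
1. `raise ModuleNotFoundError(...)` raises ModuleNotFoundError.
2. `except TypeError` does not match (ModuleNotFoundError is not a subclass of TypeError); skipped.
3. `except ImportError` matches (ModuleNotFoundError is a subclass of ImportError) → res = 60.
4. `except Exception` is not reached.
Result: 60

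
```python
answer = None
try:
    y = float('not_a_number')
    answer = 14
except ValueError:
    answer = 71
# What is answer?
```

Step-by-step execution trace:
1. `y = float('not_a_number')` raises ValueError.
2. `answer = 14` is not reached.
3. `except ValueError` matches → answer = 71.
Result: 71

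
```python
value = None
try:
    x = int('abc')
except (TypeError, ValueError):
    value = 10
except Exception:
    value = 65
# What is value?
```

Step-by-step execution trace:
1. `x = int('abc')` raises ValueError.
2. `except (TypeError, ValueError)` matches (ValueError is in the tuple) → value = 10.
3. `except Exception` is not reached.
Result: 10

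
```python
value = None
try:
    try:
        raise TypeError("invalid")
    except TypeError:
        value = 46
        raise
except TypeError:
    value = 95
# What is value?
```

Step-by-step execution trace:
1. Inner try: `raise TypeError("invalid")` raises TypeError.
2. Inner `except TypeError` matches → value = 46.
3. bare `raise` re-raises the same TypeError.
4. Outer `except TypeError` matches → value = 95.
Result: 95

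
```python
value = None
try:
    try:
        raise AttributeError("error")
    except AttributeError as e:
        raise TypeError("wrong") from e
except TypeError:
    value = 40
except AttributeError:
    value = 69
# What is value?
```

Step-by-step execution trace:
1. Inner try raises AttributeError; inner `except AttributeError as e` catches it.
2. `raise TypeError(...) from e` raises TypeError (AttributeError is attached as __cause__, but only TypeError is active).
3. Outer `except TypeError` matches → value = 40.
4. `except AttributeError` is not reached.
Result: 40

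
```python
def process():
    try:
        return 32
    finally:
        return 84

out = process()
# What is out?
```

Step-by-step execution trace:
1. `process()` enters try: `return 32` sets pending return value 32.
2. Before returning, `finally: return 84` runs and overrides the pending return.
3. process() returns 84 → out = 84.
Result: 84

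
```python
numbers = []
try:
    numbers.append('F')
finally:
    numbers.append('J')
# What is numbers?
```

Step-by-step execution trace:
1. try: `numbers.append('F')` → numbers = ['F'].
2. The try body completes without raising.
3. finally always runs: `numbers.append('J')` → numbers = ['F', 'J'].
Result: ['F', 'J']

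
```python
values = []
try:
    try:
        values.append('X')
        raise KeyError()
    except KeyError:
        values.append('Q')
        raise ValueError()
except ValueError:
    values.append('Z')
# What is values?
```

Step-by-step execution trace:
1. Inner try: `values.append('X')` → values = ['X'].
2. `raise KeyError()` raises KeyError.
3. Inner `except KeyError` matches → `values.append('Q')` → values = ['X', 'Q'].
4. `raise ValueError()` raises ValueError; propagates to outer try.
5. Outer `except ValueError` matches → `values.append('Z')` → values = ['X', 'Q', 'Z'].
Result: ['X', 'Q', 'Z']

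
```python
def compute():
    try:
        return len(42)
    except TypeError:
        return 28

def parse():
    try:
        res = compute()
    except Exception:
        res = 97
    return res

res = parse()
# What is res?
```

Step-by-step execution trace:
1. `parse()` calls `compute()`.
2. In compute: `len(42)` raises TypeError; `except TypeError` catches it → returns 28.
3. In parse: `res = compute()` → res = 28. No exception reaches parse.
4. `except Exception` is skipped; parse returns 28.
5. res = 28.
Result: 28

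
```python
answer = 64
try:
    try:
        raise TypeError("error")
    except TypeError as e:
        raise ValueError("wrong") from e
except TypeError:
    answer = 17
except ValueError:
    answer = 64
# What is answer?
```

Step-by-step execution trace:
1. Inner try raises TypeError; inner `except TypeError as e` catches it.
2. `raise ValueError(...) from e` raises ValueError (TypeError is attached as __cause__, but only ValueError is active).
3. Outer `except TypeError` does not match ValueError; skipped.
4. Outer `except ValueError` matches → answer = 64.
Result: 64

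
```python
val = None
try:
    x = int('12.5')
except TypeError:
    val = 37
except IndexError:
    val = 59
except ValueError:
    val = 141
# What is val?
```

Step-by-step execution trace:
1. `x = int('12.5')` raises ValueError.
2. `except TypeError` does not match ValueError; skipped.
3. `except IndexError` does not match ValueError; skipped.
4. `except ValueError` matches → val = 141.
Result: 141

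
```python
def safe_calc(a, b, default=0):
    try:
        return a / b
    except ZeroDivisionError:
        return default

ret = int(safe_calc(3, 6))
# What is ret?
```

Step-by-step execution trace:
1. `safe_calc(3, 6)` enters try: `return 3 / 6` → returns 0.5. No exception raised.
2. `except ZeroDivisionError` is skipped.
3. `int(0.5)` → 0 → ret = 0.
Result: 0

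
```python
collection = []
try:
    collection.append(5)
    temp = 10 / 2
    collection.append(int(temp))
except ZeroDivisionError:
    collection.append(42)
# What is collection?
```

Step-by-step execution trace:
1. try: `collection.append(5)` → collection = [5].
2. `temp = 10 / 2` → temp = 5.0. No exception raised.
3. `collection.append(int(temp))` → collection = [5, 5].
4. `except ZeroDivisionError` is skipped (no exception was raised).
Result: [5, 5]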